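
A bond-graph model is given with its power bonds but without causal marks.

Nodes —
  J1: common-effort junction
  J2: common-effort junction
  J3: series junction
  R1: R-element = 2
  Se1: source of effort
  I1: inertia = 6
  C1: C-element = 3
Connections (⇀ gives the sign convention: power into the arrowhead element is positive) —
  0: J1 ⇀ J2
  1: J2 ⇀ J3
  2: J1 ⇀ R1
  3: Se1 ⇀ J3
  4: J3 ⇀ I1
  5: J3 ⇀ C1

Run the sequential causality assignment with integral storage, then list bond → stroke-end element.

#3 |J3  (Se1: effort source, stroke at far end)
#4 |I1  (prefer integral on I1)
#1 |J3  (common-f at J3 fixed by 4)
#5 |J3  (1-jn J3 has f-setter on 4)
#0 |J2  (closing 0-jn rule on J2)
#2 |J1  (only one effort-in slot at J1)

#0 stroke→J2
#1 stroke→J3
#2 stroke→J1
#3 stroke→J3
#4 stroke→I1
#5 stroke→J3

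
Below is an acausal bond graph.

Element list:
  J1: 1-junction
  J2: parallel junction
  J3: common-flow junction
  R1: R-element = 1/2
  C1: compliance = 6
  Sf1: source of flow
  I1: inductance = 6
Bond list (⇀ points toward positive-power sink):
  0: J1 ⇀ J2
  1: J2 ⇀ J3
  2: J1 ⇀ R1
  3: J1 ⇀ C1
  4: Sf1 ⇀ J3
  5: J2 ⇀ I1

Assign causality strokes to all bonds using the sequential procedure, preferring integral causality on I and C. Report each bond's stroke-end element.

bond 4 →Sf1  (source Sf1 imposes f)
bond 1 →J3  (J3: bond 4 brought flow, rest push out)
bond 3 →J1  (C1 outputs effort q/C1)
bond 5 →I1  (I1 outputs flow p/I1)
bond 0 →J2  (only one effort-in slot at J2)
bond 2 →J1  (1-jn J1 has f-setter on 0)

b0 →J2
b1 →J3
b2 →J1
b3 →J1
b4 →Sf1
b5 →I1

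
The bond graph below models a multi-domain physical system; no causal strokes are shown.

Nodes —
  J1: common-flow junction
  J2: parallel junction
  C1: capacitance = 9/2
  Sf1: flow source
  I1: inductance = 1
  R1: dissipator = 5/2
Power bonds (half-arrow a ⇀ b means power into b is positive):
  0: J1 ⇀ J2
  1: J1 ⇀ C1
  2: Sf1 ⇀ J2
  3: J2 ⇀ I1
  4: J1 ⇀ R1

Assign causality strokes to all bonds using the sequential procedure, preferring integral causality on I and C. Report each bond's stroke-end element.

bond 2 →Sf1  (Sf1 (Sf) sets flow on bond)
bond 1 →J1  (prefer integral on C1)
bond 3 →I1  (I1 integral (f out))
bond 0 →J2  (J2 needs exactly one e-in)
bond 4 →J1  (J1: bond 0 brought flow, rest push out)

b0 stroke at J2
b1 stroke at J1
b2 stroke at Sf1
b3 stroke at I1
b4 stroke at J1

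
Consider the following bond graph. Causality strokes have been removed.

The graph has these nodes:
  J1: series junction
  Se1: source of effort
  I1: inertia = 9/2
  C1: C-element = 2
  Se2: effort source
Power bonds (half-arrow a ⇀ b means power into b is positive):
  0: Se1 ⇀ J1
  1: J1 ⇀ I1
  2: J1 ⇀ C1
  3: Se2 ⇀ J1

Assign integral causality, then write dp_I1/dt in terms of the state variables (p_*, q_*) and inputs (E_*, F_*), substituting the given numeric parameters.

dp_I1/dt = E_Se1 + E_Se2 - q_C1/2

β0 stroke at J1  (Se1 (Se) sets effort on bond)
β3 stroke at J1  (Se2 (Se) sets effort on bond)
β1 stroke at I1  (I1: I, integral causality)
β2 stroke at J1  (common-f at J1 fixed by 1)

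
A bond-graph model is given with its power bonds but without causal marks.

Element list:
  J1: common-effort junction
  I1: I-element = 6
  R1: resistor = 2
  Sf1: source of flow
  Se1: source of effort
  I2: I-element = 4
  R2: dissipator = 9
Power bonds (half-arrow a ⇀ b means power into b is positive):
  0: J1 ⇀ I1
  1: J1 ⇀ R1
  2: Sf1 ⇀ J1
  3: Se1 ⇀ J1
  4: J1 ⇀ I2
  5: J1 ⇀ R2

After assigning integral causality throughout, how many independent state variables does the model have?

β2 stroke at Sf1  (Sf1 (Sf) sets flow on bond)
β3 stroke at J1  (Se1 fixes effort; stroke away)
β0 stroke at I1  (0-jn J1 has e-setter on 3)
β1 stroke at R1  (J1 effort already set via bond 3)
β4 stroke at I2  (0-jn J1 has e-setter on 3)
β5 stroke at R2  (J1 effort already set via bond 3)

2  (I1, I2 all integral)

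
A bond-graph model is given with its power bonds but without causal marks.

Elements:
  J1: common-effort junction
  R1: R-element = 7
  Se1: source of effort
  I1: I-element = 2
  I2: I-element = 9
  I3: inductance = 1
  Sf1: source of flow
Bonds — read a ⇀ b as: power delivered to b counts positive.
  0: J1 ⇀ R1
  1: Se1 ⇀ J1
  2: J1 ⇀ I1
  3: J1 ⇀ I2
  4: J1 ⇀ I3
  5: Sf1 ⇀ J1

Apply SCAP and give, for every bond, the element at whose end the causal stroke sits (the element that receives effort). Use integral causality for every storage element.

β1 stroke→J1  (Se1 (Se) sets effort on bond)
β5 stroke→Sf1  (Sf1 fixes flow; stroke at Sf1)
β0 stroke→R1  (J1: bond 1 brought effort, rest push out)
β2 stroke→I1  (common-e at J1 fixed by 1)
β3 stroke→I2  (J1 effort already set via bond 1)
β4 stroke→I3  (J1: bond 1 brought effort, rest push out)

bond 0 stroke at R1
bond 1 stroke at J1
bond 2 stroke at I1
bond 3 stroke at I2
bond 4 stroke at I3
bond 5 stroke at Sf1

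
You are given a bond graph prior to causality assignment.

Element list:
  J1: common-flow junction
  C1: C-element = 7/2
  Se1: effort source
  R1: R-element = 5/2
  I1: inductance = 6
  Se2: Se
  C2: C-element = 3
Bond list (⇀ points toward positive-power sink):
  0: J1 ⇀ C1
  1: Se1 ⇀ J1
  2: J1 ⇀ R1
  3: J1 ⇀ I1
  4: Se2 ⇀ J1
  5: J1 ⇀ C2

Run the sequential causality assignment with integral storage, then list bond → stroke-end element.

#1 |J1  (Se1 fixes effort; stroke away)
#4 |J1  (source Se2 imposes e)
#0 |J1  (C1 outputs effort q/C1)
#3 |I1  (I1: I, integral causality)
#2 |J1  (common-f at J1 fixed by 3)
#5 |J1  (J1 flow already set via bond 3)

#0 |J1
#1 |J1
#2 |J1
#3 |I1
#4 |J1
#5 |J1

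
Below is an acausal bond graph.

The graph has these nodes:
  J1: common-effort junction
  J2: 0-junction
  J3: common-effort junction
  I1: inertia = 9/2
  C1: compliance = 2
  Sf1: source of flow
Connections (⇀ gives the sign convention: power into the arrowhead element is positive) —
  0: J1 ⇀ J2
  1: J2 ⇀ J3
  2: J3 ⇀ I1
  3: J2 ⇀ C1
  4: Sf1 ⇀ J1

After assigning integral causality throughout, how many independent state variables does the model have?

2  (C1, I1 all integral)

β4 →Sf1  (source Sf1 imposes f)
β0 →J1  (only one effort-in slot at J1)
β2 →I1  (I1 integral (f out))
β1 →J3  (J3: last free bond brings effort in)
β3 →J2  (J2 needs exactly one e-in)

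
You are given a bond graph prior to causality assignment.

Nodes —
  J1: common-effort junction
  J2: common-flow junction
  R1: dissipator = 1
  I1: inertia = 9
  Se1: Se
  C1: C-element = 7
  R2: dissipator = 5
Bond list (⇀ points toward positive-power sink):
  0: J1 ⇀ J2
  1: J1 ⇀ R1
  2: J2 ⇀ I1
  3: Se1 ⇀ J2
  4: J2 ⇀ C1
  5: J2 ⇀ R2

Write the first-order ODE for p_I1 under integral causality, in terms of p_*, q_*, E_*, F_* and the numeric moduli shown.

dp_I1/dt = E_Se1 - 2*p_I1/3 - q_C1/7

bond 3 stroke at J2  (Se1 (Se) sets effort on bond)
bond 2 stroke at I1  (I1 outputs flow p/I1)
bond 0 stroke at J2  (common-f at J2 fixed by 2)
bond 4 stroke at J2  (J2: bond 2 brought flow, rest push out)
bond 5 stroke at J2  (common-f at J2 fixed by 2)
bond 1 stroke at J1  (closing 0-jn rule on J1)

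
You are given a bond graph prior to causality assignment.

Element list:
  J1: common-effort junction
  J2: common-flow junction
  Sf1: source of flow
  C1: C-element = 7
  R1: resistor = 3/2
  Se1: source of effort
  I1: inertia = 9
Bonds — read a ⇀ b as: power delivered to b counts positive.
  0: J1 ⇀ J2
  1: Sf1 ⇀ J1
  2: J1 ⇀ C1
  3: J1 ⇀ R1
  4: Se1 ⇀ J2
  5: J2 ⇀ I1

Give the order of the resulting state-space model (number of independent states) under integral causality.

2  (C1, I1 all integral)

bond 1 →Sf1  (Sf1 fixes flow; stroke at Sf1)
bond 4 →J2  (Se1 (Se) sets effort on bond)
bond 2 →J1  (C1: C, integral causality)
bond 0 →J2  (0-jn J1 has e-setter on 2)
bond 3 →R1  (0-jn J1 has e-setter on 2)
bond 5 →I1  (J2: last free bond brings flow in)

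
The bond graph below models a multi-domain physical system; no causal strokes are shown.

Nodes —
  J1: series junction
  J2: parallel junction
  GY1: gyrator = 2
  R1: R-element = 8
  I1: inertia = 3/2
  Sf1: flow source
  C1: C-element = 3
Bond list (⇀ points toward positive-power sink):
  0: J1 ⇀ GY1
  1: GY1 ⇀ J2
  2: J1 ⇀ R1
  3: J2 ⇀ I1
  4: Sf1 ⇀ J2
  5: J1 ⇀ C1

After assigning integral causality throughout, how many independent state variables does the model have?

2  (C1, I1 all integral)

#4 stroke at Sf1  (Sf1: flow source, stroke at near end)
#3 stroke at I1  (I1: I, integral causality)
#1 stroke at J2  (closing 0-jn rule on J2)
#0 stroke at J1  (GY1 both-in/both-out from 1)
#5 stroke at J1  (prefer integral on C1)
#2 stroke at R1  (J1: last free bond brings flow in)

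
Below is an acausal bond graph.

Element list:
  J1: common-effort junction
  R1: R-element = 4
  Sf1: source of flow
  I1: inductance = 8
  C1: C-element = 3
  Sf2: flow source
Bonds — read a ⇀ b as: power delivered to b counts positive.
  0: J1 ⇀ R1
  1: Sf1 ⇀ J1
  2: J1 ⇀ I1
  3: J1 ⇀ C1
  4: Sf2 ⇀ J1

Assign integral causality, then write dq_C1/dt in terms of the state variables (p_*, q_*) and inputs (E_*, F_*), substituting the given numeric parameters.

dq_C1/dt = F_Sf1 + F_Sf2 - p_I1/8 - q_C1/12

b1 →Sf1  (Sf1 fixes flow; stroke at Sf1)
b4 →Sf2  (Sf2 (Sf) sets flow on bond)
b2 →I1  (I1 outputs flow p/I1)
b3 →J1  (C1: C, integral causality)
b0 →R1  (0-jn J1 has e-setter on 3)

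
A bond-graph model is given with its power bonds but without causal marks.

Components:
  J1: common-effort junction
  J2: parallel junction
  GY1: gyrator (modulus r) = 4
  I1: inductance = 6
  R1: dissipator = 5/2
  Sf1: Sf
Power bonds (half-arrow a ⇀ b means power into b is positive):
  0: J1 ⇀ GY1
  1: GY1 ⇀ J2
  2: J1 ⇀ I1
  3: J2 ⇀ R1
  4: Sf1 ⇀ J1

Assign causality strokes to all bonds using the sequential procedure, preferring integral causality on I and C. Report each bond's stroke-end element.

bond 0 →J1
bond 1 →J2
bond 2 →I1
bond 3 →R1
bond 4 →Sf1

#4 stroke at Sf1  (Sf1 (Sf) sets flow on bond)
#2 stroke at I1  (I1 outputs flow p/I1)
#0 stroke at J1  (J1 needs exactly one e-in)
#1 stroke at J2  (through GY1, causality inverts; strokes same side of GY1)
#3 stroke at R1  (0-jn J2 has e-setter on 1)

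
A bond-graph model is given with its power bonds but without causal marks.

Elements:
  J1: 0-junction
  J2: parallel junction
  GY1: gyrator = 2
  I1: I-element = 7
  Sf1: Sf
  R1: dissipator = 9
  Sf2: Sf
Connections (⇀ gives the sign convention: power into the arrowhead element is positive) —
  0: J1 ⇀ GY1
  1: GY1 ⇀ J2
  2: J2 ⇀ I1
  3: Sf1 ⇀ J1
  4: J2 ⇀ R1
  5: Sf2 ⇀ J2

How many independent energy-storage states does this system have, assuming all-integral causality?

b3 stroke→Sf1  (source Sf1 imposes f)
b5 stroke→Sf2  (source Sf2 imposes f)
b0 stroke→J1  (only one effort-in slot at J1)
b1 stroke→J2  (GY1 both-in/both-out from 0)
b2 stroke→I1  (common-e at J2 fixed by 1)
b4 stroke→R1  (common-e at J2 fixed by 1)

1  (I1 all integral)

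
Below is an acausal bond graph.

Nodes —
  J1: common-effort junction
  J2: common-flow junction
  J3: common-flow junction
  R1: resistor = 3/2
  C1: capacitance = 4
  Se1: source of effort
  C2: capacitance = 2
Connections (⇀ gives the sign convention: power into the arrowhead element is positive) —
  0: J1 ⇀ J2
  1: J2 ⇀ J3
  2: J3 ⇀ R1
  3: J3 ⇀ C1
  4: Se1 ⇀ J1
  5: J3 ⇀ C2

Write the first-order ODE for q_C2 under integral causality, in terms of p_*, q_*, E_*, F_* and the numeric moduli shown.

dq_C2/dt = 2*E_Se1/3 - q_C1/6 - q_C2/3

b4 stroke→J1  (Se1: effort source, stroke at far end)
b0 stroke→J2  (J1 effort already set via bond 4)
b1 stroke→J3  (J2: last free bond brings flow in)
b3 stroke→J3  (prefer integral on C1)
b5 stroke→J3  (C2 outputs effort q/C2)
b2 stroke→R1  (only one flow-in slot at J3)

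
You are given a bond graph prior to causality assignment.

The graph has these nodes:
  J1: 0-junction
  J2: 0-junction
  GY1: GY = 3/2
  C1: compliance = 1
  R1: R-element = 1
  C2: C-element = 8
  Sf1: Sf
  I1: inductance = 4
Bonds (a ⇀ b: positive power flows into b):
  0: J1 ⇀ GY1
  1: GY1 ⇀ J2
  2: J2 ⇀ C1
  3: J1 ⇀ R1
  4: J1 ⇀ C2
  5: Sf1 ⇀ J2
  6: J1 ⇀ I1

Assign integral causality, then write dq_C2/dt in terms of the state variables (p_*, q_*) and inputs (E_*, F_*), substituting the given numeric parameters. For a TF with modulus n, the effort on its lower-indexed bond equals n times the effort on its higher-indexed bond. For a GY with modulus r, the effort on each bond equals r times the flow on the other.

b5 →Sf1  (Sf1 fixes flow; stroke at Sf1)
b2 →J2  (prefer integral on C1)
b1 →GY1  (common-e at J2 fixed by 2)
b0 →GY1  (GY1 both-in/both-out from 1)
b4 →J1  (C2 integral (e out))
b3 →R1  (J1 effort already set via bond 4)
b6 →I1  (common-e at J1 fixed by 4)

dq_C2/dt = -p_I1/4 - 2*q_C1/3 - q_C2/8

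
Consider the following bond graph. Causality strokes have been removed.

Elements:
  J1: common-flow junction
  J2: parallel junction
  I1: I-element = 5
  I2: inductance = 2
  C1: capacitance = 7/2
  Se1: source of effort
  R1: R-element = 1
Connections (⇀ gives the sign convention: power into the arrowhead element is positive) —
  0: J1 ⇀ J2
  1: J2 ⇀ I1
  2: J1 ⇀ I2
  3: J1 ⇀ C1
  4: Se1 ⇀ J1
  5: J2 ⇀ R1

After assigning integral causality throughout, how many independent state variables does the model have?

3  (C1, I1, I2 all integral)

#4 stroke at J1  (Se1: effort source, stroke at far end)
#1 stroke at I1  (prefer integral on I1)
#2 stroke at I2  (I2 integral (f out))
#0 stroke at J1  (common-f at J1 fixed by 2)
#3 stroke at J1  (common-f at J1 fixed by 2)
#5 stroke at J2  (only one effort-in slot at J2)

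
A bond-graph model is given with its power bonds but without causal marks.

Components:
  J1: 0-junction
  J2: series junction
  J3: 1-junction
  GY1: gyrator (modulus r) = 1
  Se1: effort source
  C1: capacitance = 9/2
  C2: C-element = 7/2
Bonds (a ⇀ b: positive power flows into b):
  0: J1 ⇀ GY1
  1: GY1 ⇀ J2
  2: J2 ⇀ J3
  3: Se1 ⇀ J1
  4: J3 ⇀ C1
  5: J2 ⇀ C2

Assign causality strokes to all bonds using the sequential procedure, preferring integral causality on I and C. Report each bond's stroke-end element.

β0 |GY1
β1 |GY1
β2 |J2
β3 |J1
β4 |J3
β5 |J2

#3 |J1  (Se1 (Se) sets effort on bond)
#0 |GY1  (J1: bond 3 brought effort, rest push out)
#1 |GY1  (through GY1, causality inverts; strokes same side of GY1)
#2 |J2  (1-jn J2 has f-setter on 1)
#5 |J2  (J2 flow already set via bond 1)
#4 |J3  (J3: bond 2 brought flow, rest push out)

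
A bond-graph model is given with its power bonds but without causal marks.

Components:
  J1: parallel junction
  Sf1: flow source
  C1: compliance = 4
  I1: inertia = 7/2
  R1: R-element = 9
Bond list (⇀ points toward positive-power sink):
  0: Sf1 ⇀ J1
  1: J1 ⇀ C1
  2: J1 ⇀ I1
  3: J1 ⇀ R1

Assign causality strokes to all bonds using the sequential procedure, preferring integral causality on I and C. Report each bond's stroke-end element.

b0 →Sf1
b1 →J1
b2 →I1
b3 →R1

#0 stroke→Sf1  (Sf1: flow source, stroke at near end)
#1 stroke→J1  (C1 integral (e out))
#2 stroke→I1  (0-jn J1 has e-setter on 1)
#3 stroke→R1  (J1: bond 1 brought effort, rest push out)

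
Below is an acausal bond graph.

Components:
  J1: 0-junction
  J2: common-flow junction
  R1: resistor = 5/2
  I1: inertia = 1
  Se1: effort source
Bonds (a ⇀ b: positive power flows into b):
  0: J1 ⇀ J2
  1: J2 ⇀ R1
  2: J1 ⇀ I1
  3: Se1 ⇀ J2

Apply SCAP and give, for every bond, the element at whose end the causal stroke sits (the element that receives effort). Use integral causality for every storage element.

β0 stroke at J1
β1 stroke at J2
β2 stroke at I1
β3 stroke at J2

#3 |J2  (Se1: effort source, stroke at far end)
#2 |I1  (I1 outputs flow p/I1)
#0 |J1  (only one effort-in slot at J1)
#1 |J2  (1-jn J2 has f-setter on 0)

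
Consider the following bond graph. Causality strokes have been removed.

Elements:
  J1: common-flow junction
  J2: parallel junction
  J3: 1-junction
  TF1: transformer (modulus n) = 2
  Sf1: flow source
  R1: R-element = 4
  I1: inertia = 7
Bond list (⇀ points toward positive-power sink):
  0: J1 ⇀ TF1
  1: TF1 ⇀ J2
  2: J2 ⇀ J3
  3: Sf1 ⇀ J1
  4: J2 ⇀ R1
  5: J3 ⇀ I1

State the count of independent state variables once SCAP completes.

1  (I1 all integral)

#3 |Sf1  (Sf1 fixes flow; stroke at Sf1)
#0 |J1  (common-f at J1 fixed by 3)
#1 |TF1  (through TF1, causality passes straight; one stroke at TF1)
#5 |I1  (prefer integral on I1)
#2 |J3  (1-jn J3 has f-setter on 5)
#4 |J2  (J2: last free bond brings effort in)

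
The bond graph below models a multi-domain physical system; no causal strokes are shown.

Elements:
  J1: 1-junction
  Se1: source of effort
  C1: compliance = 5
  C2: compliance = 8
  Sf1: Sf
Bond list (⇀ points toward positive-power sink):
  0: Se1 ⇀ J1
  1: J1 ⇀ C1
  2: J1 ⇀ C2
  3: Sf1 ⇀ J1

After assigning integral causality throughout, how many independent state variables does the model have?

bond 0 stroke at J1  (Se1 fixes effort; stroke away)
bond 3 stroke at Sf1  (Sf1 fixes flow; stroke at Sf1)
bond 1 stroke at J1  (1-jn J1 has f-setter on 3)
bond 2 stroke at J1  (J1: bond 3 brought flow, rest push out)

2  (C1, C2 all integral)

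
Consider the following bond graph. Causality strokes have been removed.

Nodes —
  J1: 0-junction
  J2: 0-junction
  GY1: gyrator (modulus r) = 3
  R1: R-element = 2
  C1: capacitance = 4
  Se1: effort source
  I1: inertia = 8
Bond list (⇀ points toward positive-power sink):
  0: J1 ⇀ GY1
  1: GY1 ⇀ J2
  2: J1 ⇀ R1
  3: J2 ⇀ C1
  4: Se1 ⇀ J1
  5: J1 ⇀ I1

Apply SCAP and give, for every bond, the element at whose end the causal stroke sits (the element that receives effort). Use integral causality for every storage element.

β0 stroke at GY1
β1 stroke at GY1
β2 stroke at R1
β3 stroke at J2
β4 stroke at J1
β5 stroke at I1

#4 stroke→J1  (Se1 (Se) sets effort on bond)
#0 stroke→GY1  (J1: bond 4 brought effort, rest push out)
#2 stroke→R1  (0-jn J1 has e-setter on 4)
#5 stroke→I1  (J1 effort already set via bond 4)
#1 stroke→GY1  (GY GY1: same side as bond 0)
#3 stroke→J2  (only one effort-in slot at J2)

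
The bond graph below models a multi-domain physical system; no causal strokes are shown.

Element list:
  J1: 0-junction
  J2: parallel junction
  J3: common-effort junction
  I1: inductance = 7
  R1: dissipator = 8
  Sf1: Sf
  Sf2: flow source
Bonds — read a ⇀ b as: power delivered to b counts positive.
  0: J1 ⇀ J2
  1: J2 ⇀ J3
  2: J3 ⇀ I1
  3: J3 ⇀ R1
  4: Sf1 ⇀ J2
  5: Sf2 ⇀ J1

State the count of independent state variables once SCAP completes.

bond 4 →Sf1  (Sf1 fixes flow; stroke at Sf1)
bond 5 →Sf2  (Sf2 (Sf) sets flow on bond)
bond 0 →J1  (J1 needs exactly one e-in)
bond 1 →J2  (J2: last free bond brings effort in)
bond 2 →I1  (I1 outputs flow p/I1)
bond 3 →J3  (only one effort-in slot at J3)

1  (I1 all integral)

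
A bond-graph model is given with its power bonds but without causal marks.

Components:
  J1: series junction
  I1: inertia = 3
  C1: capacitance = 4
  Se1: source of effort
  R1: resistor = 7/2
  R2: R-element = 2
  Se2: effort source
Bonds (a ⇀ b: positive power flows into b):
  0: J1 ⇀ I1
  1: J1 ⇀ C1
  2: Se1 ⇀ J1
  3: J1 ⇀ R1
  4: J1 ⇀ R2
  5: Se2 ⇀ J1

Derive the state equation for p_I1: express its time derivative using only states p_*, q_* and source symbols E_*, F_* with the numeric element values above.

b2 →J1  (Se1: effort source, stroke at far end)
b5 →J1  (Se2 (Se) sets effort on bond)
b0 →I1  (I1 outputs flow p/I1)
b1 →J1  (J1 flow already set via bond 0)
b3 →J1  (common-f at J1 fixed by 0)
b4 →J1  (1-jn J1 has f-setter on 0)

dp_I1/dt = E_Se1 + E_Se2 - 11*p_I1/6 - q_C1/4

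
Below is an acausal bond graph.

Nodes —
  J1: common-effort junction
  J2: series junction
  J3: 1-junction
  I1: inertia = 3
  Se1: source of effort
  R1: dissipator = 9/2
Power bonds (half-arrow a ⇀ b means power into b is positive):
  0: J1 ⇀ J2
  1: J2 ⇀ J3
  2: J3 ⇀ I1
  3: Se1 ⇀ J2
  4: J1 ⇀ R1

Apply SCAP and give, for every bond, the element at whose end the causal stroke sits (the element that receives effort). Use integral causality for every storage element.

#3 |J2  (Se1 (Se) sets effort on bond)
#2 |I1  (prefer integral on I1)
#1 |J3  (common-f at J3 fixed by 2)
#0 |J2  (J2: bond 1 brought flow, rest push out)
#4 |J1  (only one effort-in slot at J1)

#0 stroke→J2
#1 stroke→J3
#2 stroke→I1
#3 stroke→J2
#4 stroke→J1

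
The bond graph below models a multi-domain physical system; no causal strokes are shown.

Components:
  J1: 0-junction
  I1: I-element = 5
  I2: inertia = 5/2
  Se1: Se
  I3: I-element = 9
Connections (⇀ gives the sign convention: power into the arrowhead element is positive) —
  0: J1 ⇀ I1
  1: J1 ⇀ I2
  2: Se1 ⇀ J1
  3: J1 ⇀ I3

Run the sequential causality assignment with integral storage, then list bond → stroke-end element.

b2 stroke at J1  (source Se1 imposes e)
b0 stroke at I1  (common-e at J1 fixed by 2)
b1 stroke at I2  (common-e at J1 fixed by 2)
b3 stroke at I3  (J1: bond 2 brought effort, rest push out)

β0 →I1
β1 →I2
β2 →J1
β3 →I3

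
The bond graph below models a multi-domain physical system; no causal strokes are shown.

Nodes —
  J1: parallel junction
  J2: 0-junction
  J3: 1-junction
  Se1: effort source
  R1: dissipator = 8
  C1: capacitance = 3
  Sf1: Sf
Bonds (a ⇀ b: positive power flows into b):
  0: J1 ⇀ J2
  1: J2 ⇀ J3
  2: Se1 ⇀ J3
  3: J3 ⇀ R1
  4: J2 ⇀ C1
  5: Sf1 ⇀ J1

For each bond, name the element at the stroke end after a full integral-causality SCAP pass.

b0 stroke at J1
b1 stroke at J3
b2 stroke at J3
b3 stroke at R1
b4 stroke at J2
b5 stroke at Sf1

#2 stroke at J3  (source Se1 imposes e)
#5 stroke at Sf1  (Sf1: flow source, stroke at near end)
#0 stroke at J1  (only one effort-in slot at J1)
#4 stroke at J2  (C1: C, integral causality)
#1 stroke at J3  (common-e at J2 fixed by 4)
#3 stroke at R1  (J3: last free bond brings flow in)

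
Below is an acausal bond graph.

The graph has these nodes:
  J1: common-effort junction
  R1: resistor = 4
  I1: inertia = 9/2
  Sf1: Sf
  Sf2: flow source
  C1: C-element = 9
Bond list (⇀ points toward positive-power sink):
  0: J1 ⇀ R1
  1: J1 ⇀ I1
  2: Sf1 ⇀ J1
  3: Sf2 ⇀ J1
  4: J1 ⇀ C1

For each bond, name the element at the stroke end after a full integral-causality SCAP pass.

b2 →Sf1  (source Sf1 imposes f)
b3 →Sf2  (source Sf2 imposes f)
b1 →I1  (I1: I, integral causality)
b4 →J1  (prefer integral on C1)
b0 →R1  (0-jn J1 has e-setter on 4)

bond 0 |R1
bond 1 |I1
bond 2 |Sf1
bond 3 |Sf2
bond 4 |J1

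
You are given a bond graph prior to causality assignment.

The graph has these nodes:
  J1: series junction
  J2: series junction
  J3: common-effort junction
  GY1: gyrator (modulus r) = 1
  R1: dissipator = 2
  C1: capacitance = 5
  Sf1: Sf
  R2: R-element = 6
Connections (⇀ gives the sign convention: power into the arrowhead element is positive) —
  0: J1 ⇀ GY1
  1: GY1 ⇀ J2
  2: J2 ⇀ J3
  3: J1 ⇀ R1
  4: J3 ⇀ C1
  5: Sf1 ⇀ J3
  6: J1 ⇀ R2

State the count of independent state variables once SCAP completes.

β5 stroke at Sf1  (Sf1 fixes flow; stroke at Sf1)
β4 stroke at J3  (C1 outputs effort q/C1)
β2 stroke at J2  (0-jn J3 has e-setter on 4)
β1 stroke at GY1  (only one flow-in slot at J2)
β0 stroke at GY1  (GY GY1: same side as bond 1)
β3 stroke at J1  (J1: bond 0 brought flow, rest push out)
β6 stroke at J1  (J1 flow already set via bond 0)

1  (C1 all integral)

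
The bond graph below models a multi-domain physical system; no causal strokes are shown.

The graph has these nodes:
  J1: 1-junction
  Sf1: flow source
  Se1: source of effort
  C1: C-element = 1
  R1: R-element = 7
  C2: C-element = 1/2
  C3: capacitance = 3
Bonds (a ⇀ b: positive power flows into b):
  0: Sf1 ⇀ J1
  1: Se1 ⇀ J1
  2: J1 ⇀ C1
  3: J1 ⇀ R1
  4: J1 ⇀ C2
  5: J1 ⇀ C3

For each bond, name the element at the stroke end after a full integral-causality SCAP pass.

bond 0 stroke→Sf1
bond 1 stroke→J1
bond 2 stroke→J1
bond 3 stroke→J1
bond 4 stroke→J1
bond 5 stroke→J1

b0 |Sf1  (source Sf1 imposes f)
b1 |J1  (Se1 fixes effort; stroke away)
b2 |J1  (common-f at J1 fixed by 0)
b3 |J1  (J1 flow already set via bond 0)
b4 |J1  (J1: bond 0 brought flow, rest push out)
b5 |J1  (J1: bond 0 brought flow, rest push out)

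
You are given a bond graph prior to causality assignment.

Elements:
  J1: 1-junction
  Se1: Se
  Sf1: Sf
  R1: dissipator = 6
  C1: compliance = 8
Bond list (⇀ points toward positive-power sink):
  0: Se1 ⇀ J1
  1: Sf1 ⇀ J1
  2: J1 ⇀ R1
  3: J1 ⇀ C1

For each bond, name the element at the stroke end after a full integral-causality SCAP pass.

b0 →J1  (Se1 fixes effort; stroke away)
b1 →Sf1  (source Sf1 imposes f)
b2 →J1  (common-f at J1 fixed by 1)
b3 →J1  (J1: bond 1 brought flow, rest push out)

bond 0 stroke→J1
bond 1 stroke→Sf1
bond 2 stroke→J1
bond 3 stroke→J1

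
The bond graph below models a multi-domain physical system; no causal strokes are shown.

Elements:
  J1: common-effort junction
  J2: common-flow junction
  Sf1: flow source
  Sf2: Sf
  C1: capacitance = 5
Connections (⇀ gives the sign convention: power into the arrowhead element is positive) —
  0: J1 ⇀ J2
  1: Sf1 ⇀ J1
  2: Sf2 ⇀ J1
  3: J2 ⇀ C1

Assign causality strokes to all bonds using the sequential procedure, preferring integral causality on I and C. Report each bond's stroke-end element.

#0 stroke at J1
#1 stroke at Sf1
#2 stroke at Sf2
#3 stroke at J2

#1 stroke at Sf1  (Sf1 (Sf) sets flow on bond)
#2 stroke at Sf2  (Sf2 (Sf) sets flow on bond)
#0 stroke at J1  (J1: last free bond brings effort in)
#3 stroke at J2  (J2 flow already set via bond 0)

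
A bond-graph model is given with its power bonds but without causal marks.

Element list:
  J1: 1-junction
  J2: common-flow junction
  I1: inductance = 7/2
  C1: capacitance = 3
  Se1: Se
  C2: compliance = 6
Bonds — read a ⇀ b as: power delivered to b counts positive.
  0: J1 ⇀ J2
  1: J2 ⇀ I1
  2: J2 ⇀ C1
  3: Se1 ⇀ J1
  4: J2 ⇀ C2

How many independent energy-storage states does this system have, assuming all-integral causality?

#3 →J1  (source Se1 imposes e)
#0 →J2  (only one flow-in slot at J1)
#1 →I1  (I1 outputs flow p/I1)
#2 →J2  (common-f at J2 fixed by 1)
#4 →J2  (J2 flow already set via bond 1)

3  (C1, C2, I1 all integral)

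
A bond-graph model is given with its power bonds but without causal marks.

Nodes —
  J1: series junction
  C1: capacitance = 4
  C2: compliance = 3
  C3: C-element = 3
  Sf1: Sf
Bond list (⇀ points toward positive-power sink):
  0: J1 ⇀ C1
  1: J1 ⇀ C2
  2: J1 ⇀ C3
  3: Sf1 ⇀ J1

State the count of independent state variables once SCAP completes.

bond 3 →Sf1  (source Sf1 imposes f)
bond 0 →J1  (J1 flow already set via bond 3)
bond 1 →J1  (common-f at J1 fixed by 3)
bond 2 →J1  (1-jn J1 has f-setter on 3)

3  (C1, C2, C3 all integral)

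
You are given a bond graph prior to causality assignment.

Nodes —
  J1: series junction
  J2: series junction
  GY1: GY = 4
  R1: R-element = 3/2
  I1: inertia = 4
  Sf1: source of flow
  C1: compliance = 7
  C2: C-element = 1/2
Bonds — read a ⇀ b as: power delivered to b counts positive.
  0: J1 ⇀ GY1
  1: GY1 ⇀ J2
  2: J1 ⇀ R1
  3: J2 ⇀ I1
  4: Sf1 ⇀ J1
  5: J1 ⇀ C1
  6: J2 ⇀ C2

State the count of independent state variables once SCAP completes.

#4 stroke→Sf1  (Sf1: flow source, stroke at near end)
#0 stroke→J1  (J1: bond 4 brought flow, rest push out)
#2 stroke→J1  (common-f at J1 fixed by 4)
#5 stroke→J1  (1-jn J1 has f-setter on 4)
#1 stroke→J2  (GY1: gyrator matches bond 0)
#3 stroke→I1  (I1 outputs flow p/I1)
#6 stroke→J2  (common-f at J2 fixed by 3)

3  (C1, C2, I1 all integral)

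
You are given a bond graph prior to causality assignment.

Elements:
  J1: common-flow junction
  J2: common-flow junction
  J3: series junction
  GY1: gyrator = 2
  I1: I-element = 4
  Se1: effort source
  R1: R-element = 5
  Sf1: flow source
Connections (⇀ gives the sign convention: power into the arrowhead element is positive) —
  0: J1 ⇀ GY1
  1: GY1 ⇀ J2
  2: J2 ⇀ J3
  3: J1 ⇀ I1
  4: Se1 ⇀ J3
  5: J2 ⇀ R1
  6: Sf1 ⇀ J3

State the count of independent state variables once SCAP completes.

#4 →J3  (Se1: effort source, stroke at far end)
#6 →Sf1  (Sf1: flow source, stroke at near end)
#2 →J3  (common-f at J3 fixed by 6)
#1 →J2  (common-f at J2 fixed by 2)
#5 →J2  (common-f at J2 fixed by 2)
#0 →J1  (through GY1, causality inverts; strokes same side of GY1)
#3 →I1  (only one flow-in slot at J1)

1  (I1 all integral)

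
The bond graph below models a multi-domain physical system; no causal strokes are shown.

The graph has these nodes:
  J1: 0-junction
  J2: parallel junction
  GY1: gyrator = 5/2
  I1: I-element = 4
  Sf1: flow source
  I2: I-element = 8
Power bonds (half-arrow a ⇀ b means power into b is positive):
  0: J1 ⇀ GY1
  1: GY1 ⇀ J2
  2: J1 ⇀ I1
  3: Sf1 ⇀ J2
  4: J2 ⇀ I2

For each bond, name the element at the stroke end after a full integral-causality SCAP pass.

#3 →Sf1  (Sf1 fixes flow; stroke at Sf1)
#2 →I1  (I1 outputs flow p/I1)
#0 →J1  (J1: last free bond brings effort in)
#1 →J2  (GY GY1: same side as bond 0)
#4 →I2  (0-jn J2 has e-setter on 1)

bond 0 →J1
bond 1 →J2
bond 2 →I1
bond 3 →Sf1
bond 4 →I2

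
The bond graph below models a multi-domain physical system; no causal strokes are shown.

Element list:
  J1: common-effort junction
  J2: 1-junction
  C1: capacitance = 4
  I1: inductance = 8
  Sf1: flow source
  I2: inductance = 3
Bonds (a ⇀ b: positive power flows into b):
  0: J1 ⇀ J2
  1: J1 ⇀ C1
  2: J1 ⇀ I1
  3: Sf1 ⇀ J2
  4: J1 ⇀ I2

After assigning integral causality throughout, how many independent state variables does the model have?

3  (C1, I1, I2 all integral)

bond 3 stroke→Sf1  (source Sf1 imposes f)
bond 0 stroke→J2  (J2 flow already set via bond 3)
bond 1 stroke→J1  (C1 outputs effort q/C1)
bond 2 stroke→I1  (J1: bond 1 brought effort, rest push out)
bond 4 stroke→I2  (0-jn J1 has e-setter on 1)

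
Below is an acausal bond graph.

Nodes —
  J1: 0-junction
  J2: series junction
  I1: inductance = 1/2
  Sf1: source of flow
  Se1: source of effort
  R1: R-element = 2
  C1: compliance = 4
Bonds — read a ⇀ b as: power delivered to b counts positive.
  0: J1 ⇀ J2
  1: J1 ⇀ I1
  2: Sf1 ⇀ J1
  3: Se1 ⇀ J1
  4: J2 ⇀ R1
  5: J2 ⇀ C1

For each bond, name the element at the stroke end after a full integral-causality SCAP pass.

#2 stroke→Sf1  (source Sf1 imposes f)
#3 stroke→J1  (Se1 (Se) sets effort on bond)
#0 stroke→J2  (J1 effort already set via bond 3)
#1 stroke→I1  (0-jn J1 has e-setter on 3)
#5 stroke→J2  (C1 outputs effort q/C1)
#4 stroke→R1  (only one flow-in slot at J2)

bond 0 |J2
bond 1 |I1
bond 2 |Sf1
bond 3 |J1
bond 4 |R1
bond 5 |J2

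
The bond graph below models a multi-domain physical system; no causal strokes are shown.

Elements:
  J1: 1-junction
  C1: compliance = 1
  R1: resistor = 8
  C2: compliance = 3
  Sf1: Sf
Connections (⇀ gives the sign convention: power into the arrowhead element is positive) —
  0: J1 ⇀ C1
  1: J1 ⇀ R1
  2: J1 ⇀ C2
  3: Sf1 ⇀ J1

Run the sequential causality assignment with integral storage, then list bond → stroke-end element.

#0 →J1
#1 →J1
#2 →J1
#3 →Sf1

β3 |Sf1  (Sf1: flow source, stroke at near end)
β0 |J1  (common-f at J1 fixed by 3)
β1 |J1  (J1 flow already set via bond 3)
β2 |J1  (J1 flow already set via bond 3)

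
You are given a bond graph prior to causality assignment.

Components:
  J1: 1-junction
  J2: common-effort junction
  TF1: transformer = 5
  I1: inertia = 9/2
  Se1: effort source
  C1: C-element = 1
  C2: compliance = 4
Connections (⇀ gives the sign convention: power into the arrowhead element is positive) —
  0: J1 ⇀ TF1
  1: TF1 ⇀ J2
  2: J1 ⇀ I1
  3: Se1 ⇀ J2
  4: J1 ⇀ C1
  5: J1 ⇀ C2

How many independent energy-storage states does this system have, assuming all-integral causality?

#3 →J2  (source Se1 imposes e)
#1 →TF1  (common-e at J2 fixed by 3)
#0 →J1  (through TF1, causality passes straight; one stroke at TF1)
#2 →I1  (I1 outputs flow p/I1)
#4 →J1  (1-jn J1 has f-setter on 2)
#5 →J1  (1-jn J1 has f-setter on 2)

3  (C1, C2, I1 all integral)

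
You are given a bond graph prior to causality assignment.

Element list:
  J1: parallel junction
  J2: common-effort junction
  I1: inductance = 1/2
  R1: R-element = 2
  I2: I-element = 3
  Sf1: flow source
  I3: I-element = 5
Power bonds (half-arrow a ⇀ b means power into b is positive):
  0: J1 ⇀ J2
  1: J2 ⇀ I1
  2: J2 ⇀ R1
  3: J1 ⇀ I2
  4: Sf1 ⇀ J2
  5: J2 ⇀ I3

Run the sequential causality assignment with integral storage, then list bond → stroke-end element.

#0 stroke→J1
#1 stroke→I1
#2 stroke→J2
#3 stroke→I2
#4 stroke→Sf1
#5 stroke→I3

#4 →Sf1  (source Sf1 imposes f)
#1 →I1  (I1 outputs flow p/I1)
#3 →I2  (I2 integral (f out))
#0 →J1  (only one effort-in slot at J1)
#5 →I3  (I3: I, integral causality)
#2 →J2  (only one effort-in slot at J2)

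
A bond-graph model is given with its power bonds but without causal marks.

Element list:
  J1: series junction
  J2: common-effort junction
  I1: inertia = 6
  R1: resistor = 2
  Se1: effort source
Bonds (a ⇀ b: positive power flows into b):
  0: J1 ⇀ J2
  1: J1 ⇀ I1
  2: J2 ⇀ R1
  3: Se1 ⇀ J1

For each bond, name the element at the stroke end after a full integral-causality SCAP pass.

bond 0 stroke→J1
bond 1 stroke→I1
bond 2 stroke→J2
bond 3 stroke→J1

#3 stroke at J1  (Se1 (Se) sets effort on bond)
#1 stroke at I1  (prefer integral on I1)
#0 stroke at J1  (J1 flow already set via bond 1)
#2 stroke at J2  (J2: last free bond brings effort in)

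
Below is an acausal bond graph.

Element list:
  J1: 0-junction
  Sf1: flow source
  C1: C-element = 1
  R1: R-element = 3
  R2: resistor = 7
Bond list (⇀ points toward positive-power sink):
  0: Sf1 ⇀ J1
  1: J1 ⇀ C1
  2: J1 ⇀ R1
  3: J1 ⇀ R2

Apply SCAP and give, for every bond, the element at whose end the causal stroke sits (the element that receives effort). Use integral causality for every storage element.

#0 stroke→Sf1  (source Sf1 imposes f)
#1 stroke→J1  (C1 outputs effort q/C1)
#2 stroke→R1  (common-e at J1 fixed by 1)
#3 stroke→R2  (J1 effort already set via bond 1)

b0 |Sf1
b1 |J1
b2 |R1
b3 |R2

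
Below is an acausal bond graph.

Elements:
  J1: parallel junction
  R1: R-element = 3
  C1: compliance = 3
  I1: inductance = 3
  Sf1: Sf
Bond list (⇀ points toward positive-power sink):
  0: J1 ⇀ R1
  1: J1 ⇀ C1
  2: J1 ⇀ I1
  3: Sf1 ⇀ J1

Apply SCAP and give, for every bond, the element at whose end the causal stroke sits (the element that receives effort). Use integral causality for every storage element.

bond 0 stroke→R1
bond 1 stroke→J1
bond 2 stroke→I1
bond 3 stroke→Sf1

β3 stroke at Sf1  (source Sf1 imposes f)
β1 stroke at J1  (C1 integral (e out))
β0 stroke at R1  (common-e at J1 fixed by 1)
β2 stroke at I1  (J1 effort already set via bond 1)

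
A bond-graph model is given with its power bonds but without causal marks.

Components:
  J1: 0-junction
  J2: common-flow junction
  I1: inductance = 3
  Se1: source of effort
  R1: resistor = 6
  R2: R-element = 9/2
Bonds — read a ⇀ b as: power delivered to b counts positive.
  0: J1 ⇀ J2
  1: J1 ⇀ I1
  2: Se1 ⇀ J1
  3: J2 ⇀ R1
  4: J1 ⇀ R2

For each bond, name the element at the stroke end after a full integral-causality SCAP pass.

#2 stroke→J1  (Se1: effort source, stroke at far end)
#0 stroke→J2  (J1: bond 2 brought effort, rest push out)
#1 stroke→I1  (0-jn J1 has e-setter on 2)
#4 stroke→R2  (J1 effort already set via bond 2)
#3 stroke→R1  (J2: last free bond brings flow in)

β0 →J2
β1 →I1
β2 →J1
β3 →R1
β4 →R2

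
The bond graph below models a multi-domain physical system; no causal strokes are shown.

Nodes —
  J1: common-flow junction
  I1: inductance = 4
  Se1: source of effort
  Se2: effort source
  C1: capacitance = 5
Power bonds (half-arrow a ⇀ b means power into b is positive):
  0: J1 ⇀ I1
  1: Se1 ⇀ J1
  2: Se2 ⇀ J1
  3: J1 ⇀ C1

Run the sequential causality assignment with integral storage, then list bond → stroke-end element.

β0 stroke→I1
β1 stroke→J1
β2 stroke→J1
β3 stroke→J1

b1 →J1  (Se1 (Se) sets effort on bond)
b2 →J1  (Se2 fixes effort; stroke away)
b0 →I1  (I1 integral (f out))
b3 →J1  (J1: bond 0 brought flow, rest push out)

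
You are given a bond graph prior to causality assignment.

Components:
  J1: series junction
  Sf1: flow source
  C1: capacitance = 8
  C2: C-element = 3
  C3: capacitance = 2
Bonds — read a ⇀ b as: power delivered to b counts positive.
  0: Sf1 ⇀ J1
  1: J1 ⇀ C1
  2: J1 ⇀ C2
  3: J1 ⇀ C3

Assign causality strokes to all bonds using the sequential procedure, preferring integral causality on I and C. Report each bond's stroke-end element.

#0 →Sf1
#1 →J1
#2 →J1
#3 →J1

β0 stroke at Sf1  (Sf1 fixes flow; stroke at Sf1)
β1 stroke at J1  (common-f at J1 fixed by 0)
β2 stroke at J1  (J1: bond 0 brought flow, rest push out)
β3 stroke at J1  (1-jn J1 has f-setter on 0)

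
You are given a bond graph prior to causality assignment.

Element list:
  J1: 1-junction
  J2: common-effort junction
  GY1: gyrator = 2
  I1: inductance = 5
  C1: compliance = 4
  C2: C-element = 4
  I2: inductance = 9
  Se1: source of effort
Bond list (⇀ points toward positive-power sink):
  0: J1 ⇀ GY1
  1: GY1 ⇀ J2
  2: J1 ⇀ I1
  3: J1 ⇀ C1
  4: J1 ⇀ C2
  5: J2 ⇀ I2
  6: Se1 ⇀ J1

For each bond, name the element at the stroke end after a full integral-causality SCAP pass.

b6 |J1  (Se1: effort source, stroke at far end)
b2 |I1  (I1 integral (f out))
b0 |J1  (1-jn J1 has f-setter on 2)
b3 |J1  (J1: bond 2 brought flow, rest push out)
b4 |J1  (1-jn J1 has f-setter on 2)
b1 |J2  (through GY1, causality inverts; strokes same side of GY1)
b5 |I2  (0-jn J2 has e-setter on 1)

bond 0 stroke→J1
bond 1 stroke→J2
bond 2 stroke→I1
bond 3 stroke→J1
bond 4 stroke→J1
bond 5 stroke→I2
bond 6 stroke→J1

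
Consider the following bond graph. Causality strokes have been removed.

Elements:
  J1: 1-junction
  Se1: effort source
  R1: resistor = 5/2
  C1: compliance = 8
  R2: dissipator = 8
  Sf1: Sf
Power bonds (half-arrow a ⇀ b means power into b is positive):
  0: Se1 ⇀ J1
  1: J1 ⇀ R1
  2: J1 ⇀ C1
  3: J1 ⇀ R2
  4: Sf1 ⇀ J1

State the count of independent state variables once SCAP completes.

1  (C1 all integral)

b0 stroke→J1  (Se1: effort source, stroke at far end)
b4 stroke→Sf1  (Sf1: flow source, stroke at near end)
b1 stroke→J1  (1-jn J1 has f-setter on 4)
b2 stroke→J1  (J1 flow already set via bond 4)
b3 stroke→J1  (J1 flow already set via bond 4)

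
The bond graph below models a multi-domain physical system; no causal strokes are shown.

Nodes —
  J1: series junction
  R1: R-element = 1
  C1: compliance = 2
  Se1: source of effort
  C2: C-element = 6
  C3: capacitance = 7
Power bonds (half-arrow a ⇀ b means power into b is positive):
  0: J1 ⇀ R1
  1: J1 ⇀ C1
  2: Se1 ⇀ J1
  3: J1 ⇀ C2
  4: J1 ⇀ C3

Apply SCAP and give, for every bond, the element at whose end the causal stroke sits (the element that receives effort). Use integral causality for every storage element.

β2 |J1  (Se1 fixes effort; stroke away)
β1 |J1  (prefer integral on C1)
β3 |J1  (C2: C, integral causality)
β4 |J1  (C3 outputs effort q/C3)
β0 |R1  (only one flow-in slot at J1)

b0 |R1
b1 |J1
b2 |J1
b3 |J1
b4 |J1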